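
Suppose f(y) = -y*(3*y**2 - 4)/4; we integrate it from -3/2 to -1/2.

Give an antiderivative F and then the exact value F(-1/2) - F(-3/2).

Antiderivative: F(y) = -3*y**4/16 + y**2/2; value = -1/16

Any candidate F(y) must reproduce f(y) exactly when differentiated.
F(y) = -3*y**4/16 + y**2/2 is an antiderivative of f.
Check: d/dy[-3*y**4/16 + y**2/2] = -3*y**3/4 + y, which equals f(y).
F(-1/2) = 29/256; F(-3/2) = 45/256.
Integral = F(-1/2) - F(-3/2) = -1/16.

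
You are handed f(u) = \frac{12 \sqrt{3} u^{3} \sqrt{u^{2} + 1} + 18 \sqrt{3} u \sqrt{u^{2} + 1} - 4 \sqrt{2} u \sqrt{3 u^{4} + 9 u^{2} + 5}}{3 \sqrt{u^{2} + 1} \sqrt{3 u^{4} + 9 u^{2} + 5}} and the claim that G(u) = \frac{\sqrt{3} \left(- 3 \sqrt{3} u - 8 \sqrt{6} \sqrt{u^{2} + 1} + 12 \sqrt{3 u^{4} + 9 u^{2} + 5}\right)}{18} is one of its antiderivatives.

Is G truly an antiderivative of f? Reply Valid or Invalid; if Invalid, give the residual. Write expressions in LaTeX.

d/du[G] = \frac{24 \sqrt{3} u^{3} \sqrt{u^{2} + 1} + 36 \sqrt{3} u \sqrt{u^{2} + 1} - 8 \sqrt{2} u \sqrt{3 u^{4} + 9 u^{2} + 5} - 3 \sqrt{u^{2} + 1} \sqrt{3 u^{4} + 9 u^{2} + 5}}{6 \sqrt{u^{2} + 1} \sqrt{3 u^{4} + 9 u^{2} + 5}}
d/du[G] - f(u) = - \frac{1}{2} != 0.

Invalid: d/du[G] - f = - \frac{1}{2}, which is not 0.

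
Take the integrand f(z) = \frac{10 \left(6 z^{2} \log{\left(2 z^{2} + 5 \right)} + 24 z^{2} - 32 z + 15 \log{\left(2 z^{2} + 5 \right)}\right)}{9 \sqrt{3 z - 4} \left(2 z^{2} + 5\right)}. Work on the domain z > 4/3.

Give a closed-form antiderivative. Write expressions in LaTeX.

Recognize the product-rule pattern: f = u'v + uv' with u = \frac{20 \sqrt{3 z - 4}}{9}, v = \log{\left(2 z^{2} + 5 \right)}, so integration by parts undoes it.
Check: d/dz[\frac{20 \sqrt{3 z - 4} \log{\left(2 z^{2} + 5 \right)}}{9}] = \frac{60 z^{2} \log{\left(2 z^{2} + 5 \right)} + 240 z^{2} - 320 z + 150 \log{\left(2 z^{2} + 5 \right)}}{18 z^{2} \sqrt{3 z - 4} + 45 \sqrt{3 z - 4}}, which equals f(z).

An antiderivative is F(z) = \frac{20 \sqrt{3 z - 4} \log{\left(2 z^{2} + 5 \right)}}{9}.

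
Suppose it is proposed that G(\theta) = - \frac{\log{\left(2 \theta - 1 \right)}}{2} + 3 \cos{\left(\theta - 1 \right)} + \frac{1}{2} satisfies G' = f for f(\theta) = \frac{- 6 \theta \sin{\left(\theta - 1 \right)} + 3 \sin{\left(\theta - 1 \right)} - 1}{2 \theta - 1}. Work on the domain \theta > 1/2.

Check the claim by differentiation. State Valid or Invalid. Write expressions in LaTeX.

d/d\theta[G] = \frac{- 6 \theta \sin{\left(\theta - 1 \right)} + 3 \sin{\left(\theta - 1 \right)} - 1}{2 \theta - 1}
This equals f(\theta) exactly, so the claim holds.

Valid. The derivative of G reproduces f.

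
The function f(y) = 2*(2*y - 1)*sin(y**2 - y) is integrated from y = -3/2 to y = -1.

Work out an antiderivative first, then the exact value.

f matches the chain-rule pattern g'(h)*h' with inner function h(y) = y**2 - y; substituting u = h(y) collapses the integral.
F(y) = -2*cos(y**2 - y) is an antiderivative of f.
Check: d/dy[-2*cos(y**2 - y)] = 4*y*sin(y**2 - y) - 2*sin(y**2 - y), which equals f(y).
F(-1) = -2*cos(2); F(-3/2) = -2*cos(15/4).
Integral = F(-1) - F(-3/2) = 2*cos(15/4) - 2*cos(2).

Antiderivative: F(y) = -2*cos(y**2 - y); value = 2*cos(15/4) - 2*cos(2)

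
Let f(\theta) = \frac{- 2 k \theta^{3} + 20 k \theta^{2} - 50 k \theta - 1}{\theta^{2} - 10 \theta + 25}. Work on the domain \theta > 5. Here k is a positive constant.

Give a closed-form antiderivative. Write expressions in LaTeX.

An antiderivative is F(\theta) = \frac{- k \theta^{2} \left(\theta - 5\right) + 1}{\theta - 5}.

Since d/d\theta undoes antidifferentiation here, F'(\theta) = f(\theta) is required of F(\theta).
Check: d/d\theta[\frac{- k \theta^{2} \left(\theta - 5\right) + 1}{\theta - 5}] = \frac{- 2 k \theta^{3} + 20 k \theta^{2} - 50 k \theta - 1}{\theta^{2} - 10 \theta + 25} = f(\theta).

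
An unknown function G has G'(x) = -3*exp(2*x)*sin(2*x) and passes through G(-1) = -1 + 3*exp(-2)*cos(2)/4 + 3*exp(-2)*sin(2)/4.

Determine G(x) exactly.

G(x) = (-3*exp(2*x)*sin(2*x) + 3*exp(2*x)*cos(2*x) - 4)/4

Differentiate the proposed G(x) back; it has to land on the given G'(x).
A general antiderivative is -3*exp(2*x)*sin(2*x)/4 + 3*exp(2*x)*cos(2*x)/4 + C.
The condition gives C = -1 + 3*exp(-2)*cos(2)/4 + 3*exp(-2)*sin(2)/4 - (3*exp(-2)*cos(2)/4 + 3*exp(-2)*sin(2)/4) = -1.
So G(x) = (-3*exp(2*x)*sin(2*x) + 3*exp(2*x)*cos(2*x) - 4)/4.
Check: d/dx[(-3*exp(2*x)*sin(2*x) + 3*exp(2*x)*cos(2*x) - 4)/4] = -3*exp(2*x)*sin(2*x) = G'(x).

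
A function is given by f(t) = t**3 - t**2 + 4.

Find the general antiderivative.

F(t) = t**4/4 - t**3/3 + 4*t + C

Integrate term by term and add the pieces.
Check: d/dt[t**4/4 - t**3/3 + 4*t] = t**3 - t**2 + 4 = f(t).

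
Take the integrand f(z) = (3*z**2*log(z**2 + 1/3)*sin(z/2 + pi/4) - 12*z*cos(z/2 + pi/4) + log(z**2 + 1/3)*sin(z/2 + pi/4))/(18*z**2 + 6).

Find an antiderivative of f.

An antiderivative is F(z) = -log(z**2 + 1/3)*cos(z/2 + pi/4)/3.

Recognize the product-rule pattern: f = u'v + uv' with u = -cos(z/2 + pi/4)/3, v = log(z**2 + 1/3), so integration by parts undoes it.
Check: d/dz[-log(z**2 + 1/3)*cos(z/2 + pi/4)/3] = (3*z**2*log(z**2 + 1/3)*sin(z/2 + pi/4) - 12*z*cos(z/2 + pi/4) + log(z**2 + 1/3)*sin(z/2 + pi/4))/(18*z**2 + 6) = f(z).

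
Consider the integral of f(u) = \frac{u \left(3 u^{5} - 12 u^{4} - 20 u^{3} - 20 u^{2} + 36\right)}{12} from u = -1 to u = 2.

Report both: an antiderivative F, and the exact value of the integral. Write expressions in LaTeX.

Differentiate the proposed F(u) back; it has to land on f(u) exactly.
F(u) = \frac{u^{7}}{28} - \frac{u^{6}}{6} - \frac{u^{5}}{3} - \frac{5 u^{4}}{12} + \frac{3 u^{2}}{2} is an antiderivative of f.
Check: d/du[\frac{u^{7}}{28} - \frac{u^{6}}{6} - \frac{u^{5}}{3} - \frac{5 u^{4}}{12} + \frac{3 u^{2}}{2}] = \frac{u^{6}}{4} - u^{5} - \frac{5 u^{4}}{3} - \frac{5 u^{3}}{3} + 3 u, which equals f(u).
F(2) = - \frac{122}{7}; F(-1) = \frac{17}{14}.
Integral = F(2) - F(-1) = - \frac{261}{14}.

Antiderivative: F(u) = \frac{u^{7}}{28} - \frac{u^{6}}{6} - \frac{u^{5}}{3} - \frac{5 u^{4}}{12} + \frac{3 u^{2}}{2}; value = - \frac{261}{14}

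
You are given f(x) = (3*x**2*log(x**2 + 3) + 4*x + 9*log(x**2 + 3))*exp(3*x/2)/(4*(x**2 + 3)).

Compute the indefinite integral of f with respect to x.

f has the shape u'v + uv' for u = exp(3*x/2)/2 and v = log(x**2 + 3) — it is the derivative of the product u*v.
Check: d/dx[exp(3*x/2)*log(x**2 + 3)/2] = (3*x**2*exp(3*x/2)*log(x**2 + 3) + 4*x*exp(3*x/2) + 9*exp(3*x/2)*log(x**2 + 3))/(4*x**2 + 12), which equals f(x).

F(x) = exp(3*x/2)*log(x**2 + 3)/2 + C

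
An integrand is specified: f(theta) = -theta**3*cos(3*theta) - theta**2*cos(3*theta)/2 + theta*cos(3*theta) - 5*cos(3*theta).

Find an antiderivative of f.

Integrate term by term and add the pieces.
Check: d/dtheta[-theta**3*sin(3*theta)/3 - theta**2*sin(3*theta)/6 - theta**2*cos(3*theta)/3 + 5*theta*sin(3*theta)/9 - theta*cos(3*theta)/9 - 44*sin(3*theta)/27 + 5*cos(3*theta)/27] = -theta**3*cos(3*theta) - theta**2*cos(3*theta)/2 + theta*cos(3*theta) - 5*cos(3*theta) = f(theta).

An antiderivative is F(theta) = -theta**3*sin(3*theta)/3 - theta**2*sin(3*theta)/6 - theta**2*cos(3*theta)/3 + 5*theta*sin(3*theta)/9 - theta*cos(3*theta)/9 - 44*sin(3*theta)/27 + 5*cos(3*theta)/27.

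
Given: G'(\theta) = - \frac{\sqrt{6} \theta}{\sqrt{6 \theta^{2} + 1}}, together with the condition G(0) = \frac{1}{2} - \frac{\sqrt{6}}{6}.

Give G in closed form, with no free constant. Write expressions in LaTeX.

The substitution u = 4 \theta^{2} + \frac{2}{3} works: G'(\theta) is exactly (dG/du)*(du/d\theta) for that inner function.
A general antiderivative is - \frac{\sqrt{4 \theta^{2} + \frac{2}{3}}}{2} + C.
The condition gives C = \frac{1}{2} - \frac{\sqrt{6}}{6} - (- \frac{\sqrt{6}}{6}) = \frac{1}{2}.
So G(\theta) = \frac{\sqrt{3} \left(- \sqrt{2} \sqrt{6 \theta^{2} + 1} + \sqrt{3}\right)}{6}.
Check: d/d\theta[\frac{\sqrt{3} \left(- \sqrt{2} \sqrt{6 \theta^{2} + 1} + \sqrt{3}\right)}{6}] = - \frac{\sqrt{6} \theta}{\sqrt{6 \theta^{2} + 1}} = G'(\theta).

G(\theta) = \frac{\sqrt{3} \left(- \sqrt{2} \sqrt{6 \theta^{2} + 1} + \sqrt{3}\right)}{6}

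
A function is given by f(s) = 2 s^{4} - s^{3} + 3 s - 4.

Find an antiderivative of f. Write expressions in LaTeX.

The integrand splits into summands that can be handled one at a time.
Check: d/ds[\frac{2 s^{5}}{5} - \frac{s^{4}}{4} + \frac{3 s^{2}}{2} - 4 s] = 2 s^{4} - s^{3} + 3 s - 4 = f(s).

An antiderivative is F(s) = \frac{2 s^{5}}{5} - \frac{s^{4}}{4} + \frac{3 s^{2}}{2} - 4 s.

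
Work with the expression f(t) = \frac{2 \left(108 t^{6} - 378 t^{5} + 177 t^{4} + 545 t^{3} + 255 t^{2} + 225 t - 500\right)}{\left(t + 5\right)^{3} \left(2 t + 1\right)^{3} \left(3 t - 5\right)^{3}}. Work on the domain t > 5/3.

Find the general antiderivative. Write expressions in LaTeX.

F(t) = - \frac{1}{72 t^{4} - 168 t^{3} - 22 t^{2} + 140 t + 50} - \frac{1}{2 t^{2} + 20 t + 50} + C

An antiderivative F(t) passes only if d/dt[F] lands on f(t) exactly.
Check: d/dt[- \frac{1}{72 t^{4} - 168 t^{3} - 22 t^{2} + 140 t + 50} - \frac{1}{2 t^{2} + 20 t + 50}] = \frac{216 t^{6} - 756 t^{5} + 354 t^{4} + 1090 t^{3} + 510 t^{2} + 450 t - 1000}{216 t^{9} + 2484 t^{8} + 5202 t^{7} - 23653 t^{6} - 55380 t^{5} + 106725 t^{4} + 85250 t^{3} - 76875 t^{2} - 75000 t - 15625}, which equals f(t).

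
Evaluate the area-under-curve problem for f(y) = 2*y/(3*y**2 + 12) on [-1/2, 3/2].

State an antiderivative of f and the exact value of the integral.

The substitution u = y**2 + 4 works: f is exactly (dF/du)*(du/dy) for that inner function.
F(y) = log(y**2 + 4)/3 is an antiderivative of f.
Check: d/dy[log(y**2 + 4)/3] = 2*y/(3*y**2 + 12) = f(y).
F(3/2) = log(25/4)/3; F(-1/2) = log(17/4)/3.
Integral = F(3/2) - F(-1/2) = -log(17/4)/3 + log(25/4)/3.

Antiderivative: F(y) = log(y**2 + 4)/3; value = -log(17/4)/3 + log(25/4)/3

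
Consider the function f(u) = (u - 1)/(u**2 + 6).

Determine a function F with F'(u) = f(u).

An antiderivative is F(u) = (3*log(u**2 + 6) - sqrt(6)*atan(sqrt(6)*u/6))/6.

An antiderivative F(u) passes only if d/du[F] lands on f(u) exactly.
Check: d/du[(3*log(u**2 + 6) - sqrt(6)*atan(sqrt(6)*u/6))/6] = (u - 1)/(u**2 + 6) = f(u).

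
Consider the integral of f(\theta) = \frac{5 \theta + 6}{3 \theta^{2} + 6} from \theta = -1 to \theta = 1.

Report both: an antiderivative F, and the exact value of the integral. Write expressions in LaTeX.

Recover f(\theta) by differentiating a candidate F(\theta); any mismatch rules it out.
F(\theta) = \frac{5 \log{\left(\theta^{2} + 2 \right)} + 6 \sqrt{2} \operatorname{atan}{\left(\frac{\sqrt{2} \theta}{2} \right)}}{6} is an antiderivative of f.
Check: d/d\theta[\frac{5 \log{\left(\theta^{2} + 2 \right)} + 6 \sqrt{2} \operatorname{atan}{\left(\frac{\sqrt{2} \theta}{2} \right)}}{6}] = \frac{5 \theta + 6}{3 \theta^{2} + 6} = f(\theta).
F(1) = \sqrt{2} \operatorname{atan}{\left(\frac{\sqrt{2}}{2} \right)} + \frac{5 \log{\left(3 \right)}}{6}; F(-1) = - \sqrt{2} \operatorname{atan}{\left(\frac{\sqrt{2}}{2} \right)} + \frac{5 \log{\left(3 \right)}}{6}.
Integral = F(1) - F(-1) = 2 \sqrt{2} \operatorname{atan}{\left(\frac{\sqrt{2}}{2} \right)}.

Antiderivative: F(\theta) = \frac{5 \log{\left(\theta^{2} + 2 \right)} + 6 \sqrt{2} \operatorname{atan}{\left(\frac{\sqrt{2} \theta}{2} \right)}}{6}; value = 2 \sqrt{2} \operatorname{atan}{\left(\frac{\sqrt{2}}{2} \right)}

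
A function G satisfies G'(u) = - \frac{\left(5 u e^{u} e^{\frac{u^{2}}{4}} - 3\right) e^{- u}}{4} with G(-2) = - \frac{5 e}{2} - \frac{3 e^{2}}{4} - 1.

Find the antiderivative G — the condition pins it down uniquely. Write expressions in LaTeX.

G(u) = - \frac{\left(10 e^{u} e^{\frac{u^{2}}{4}} + 4 e^{u} + 3\right) e^{- u}}{4}

A first test for any G(u): its u-derivative must equal the given G'(u).
A general antiderivative is - \frac{5 e^{\frac{u^{2}}{4}}}{2} - \frac{3 e^{- u}}{4} + C.
The condition gives C = - \frac{5 e}{2} - \frac{3 e^{2}}{4} - 1 - (- \frac{5 e}{2} - \frac{3 e^{2}}{4}) = -1.
So G(u) = - \frac{\left(10 e^{u} e^{\frac{u^{2}}{4}} + 4 e^{u} + 3\right) e^{- u}}{4}.
Check: d/du[- \frac{\left(10 e^{u} e^{\frac{u^{2}}{4}} + 4 e^{u} + 3\right) e^{- u}}{4}] = \frac{\left(- 5 u e^{u} e^{\frac{u^{2}}{4}} + 3\right) e^{- u}}{4}, which equals G'(u).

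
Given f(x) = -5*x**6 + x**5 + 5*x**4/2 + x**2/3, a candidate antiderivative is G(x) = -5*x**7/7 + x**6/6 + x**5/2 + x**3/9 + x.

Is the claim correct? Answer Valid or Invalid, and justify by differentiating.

d/dx[G] = -5*x**6 + x**5 + 5*x**4/2 + x**2/3 + 1
d/dx[G] - f(x) = 1 != 0.

Invalid: d/dx[G] - f = 1, which is not 0.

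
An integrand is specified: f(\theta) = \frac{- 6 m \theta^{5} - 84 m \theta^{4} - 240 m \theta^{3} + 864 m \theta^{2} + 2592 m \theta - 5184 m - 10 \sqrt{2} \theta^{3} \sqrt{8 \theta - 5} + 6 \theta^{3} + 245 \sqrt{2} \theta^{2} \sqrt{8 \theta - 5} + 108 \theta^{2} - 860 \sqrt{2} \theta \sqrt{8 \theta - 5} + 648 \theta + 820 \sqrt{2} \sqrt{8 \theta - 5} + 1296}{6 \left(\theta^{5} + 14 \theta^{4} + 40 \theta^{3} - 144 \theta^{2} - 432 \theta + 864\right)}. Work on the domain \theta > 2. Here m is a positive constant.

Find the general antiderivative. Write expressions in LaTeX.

Since d/d\theta undoes antidifferentiation here, F'(\theta) = f(\theta) is required of F(\theta).
Check: d/d\theta[- m \theta + \frac{20 \theta \sqrt{4 \theta - \frac{5}{2}}}{3 \theta^{2} + 36 \theta + 108} - \frac{25 \sqrt{4 \theta - \frac{5}{2}}}{6 \theta^{2} + 72 \theta + 216} - \frac{1}{\theta - 2}] = \frac{- 6 m \theta^{5} \sqrt{8 \theta - 5} - 84 m \theta^{4} \sqrt{8 \theta - 5} - 240 m \theta^{3} \sqrt{8 \theta - 5} + 864 m \theta^{2} \sqrt{8 \theta - 5} + 2592 m \theta \sqrt{8 \theta - 5} - 5184 m \sqrt{8 \theta - 5} - 80 \sqrt{2} \theta^{4} + 6 \theta^{3} \sqrt{8 \theta - 5} + 2010 \sqrt{2} \theta^{3} + 108 \theta^{2} \sqrt{8 \theta - 5} - 8105 \sqrt{2} \theta^{2} + 648 \theta \sqrt{8 \theta - 5} + 10860 \sqrt{2} \theta + 1296 \sqrt{8 \theta - 5} - 4100 \sqrt{2}}{6 \theta^{5} \sqrt{8 \theta - 5} + 84 \theta^{4} \sqrt{8 \theta - 5} + 240 \theta^{3} \sqrt{8 \theta - 5} - 864 \theta^{2} \sqrt{8 \theta - 5} - 2592 \theta \sqrt{8 \theta - 5} + 5184 \sqrt{8 \theta - 5}}, which equals f(\theta).

F(\theta) = - m \theta + \frac{20 \theta \sqrt{4 \theta - \frac{5}{2}}}{3 \theta^{2} + 36 \theta + 108} - \frac{25 \sqrt{4 \theta - \frac{5}{2}}}{6 \theta^{2} + 72 \theta + 216} - \frac{1}{\theta - 2} + C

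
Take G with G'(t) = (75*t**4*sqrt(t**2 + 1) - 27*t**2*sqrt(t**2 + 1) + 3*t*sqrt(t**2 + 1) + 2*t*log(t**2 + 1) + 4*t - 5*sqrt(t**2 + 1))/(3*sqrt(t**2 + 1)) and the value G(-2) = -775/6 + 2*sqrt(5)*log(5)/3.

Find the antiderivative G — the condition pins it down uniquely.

G(t) = (30*t**5 - 18*t**3 + 3*t**2 - 10*t + 4*sqrt(t**2 + 1)*log(t**2 + 1) + 9)/6

A candidate passes only if d/dt[G] lands on the given G'(t) exactly.
A general antiderivative is 5*t**5 - 3*t**3 + t**2/2 - 5*t/3 + 2*sqrt(t**2 + 1)*log(t**2 + 1)/3 + 1 + C.
The condition gives C = -775/6 + 2*sqrt(5)*log(5)/3 - (-389/3 + 2*sqrt(5)*log(5)/3) = 1/2.
So G(t) = (30*t**5 - 18*t**3 + 3*t**2 - 10*t + 4*sqrt(t**2 + 1)*log(t**2 + 1) + 9)/6.
Check: d/dt[(30*t**5 - 18*t**3 + 3*t**2 - 10*t + 4*sqrt(t**2 + 1)*log(t**2 + 1) + 9)/6] = (75*t**4*sqrt(t**2 + 1) - 27*t**2*sqrt(t**2 + 1) + 3*t*sqrt(t**2 + 1) + 2*t*log(t**2 + 1) + 4*t - 5*sqrt(t**2 + 1))/(3*sqrt(t**2 + 1)) = G'(t).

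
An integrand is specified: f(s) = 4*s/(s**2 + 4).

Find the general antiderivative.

F(s) = 2*log(s**2/2 + 2) + C

The substitution u = s**2/2 + 2 works: f is exactly (dF/du)*(du/ds) for that inner function.
Check: d/ds[2*log(s**2/2 + 2)] = 4*s/(s**2 + 4) = f(s).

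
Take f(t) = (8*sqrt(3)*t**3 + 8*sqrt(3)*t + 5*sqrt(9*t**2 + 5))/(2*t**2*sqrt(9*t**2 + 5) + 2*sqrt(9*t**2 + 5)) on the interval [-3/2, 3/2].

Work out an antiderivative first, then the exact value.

For F(t) to be correct the identity F'(t) - f(t) = 0 must hold.
F(t) = (8*sqrt(3)*sqrt(9*t**2 + 5) + 45*atan(t))/18 is an antiderivative of f.
Check: d/dt[(8*sqrt(3)*sqrt(9*t**2 + 5) + 45*atan(t))/18] = (8*sqrt(3)*t**3 + 8*sqrt(3)*t + 5*sqrt(9*t**2 + 5))/(2*t**2*sqrt(9*t**2 + 5) + 2*sqrt(9*t**2 + 5)) = f(t).
F(3/2) = 5*atan(3/2)/2 + 2*sqrt(303)/9; F(-3/2) = -5*atan(3/2)/2 + 2*sqrt(303)/9.
Integral = F(3/2) - F(-3/2) = 5*atan(3/2).

Antiderivative: F(t) = (8*sqrt(3)*sqrt(9*t**2 + 5) + 45*atan(t))/18; value = 5*atan(3/2)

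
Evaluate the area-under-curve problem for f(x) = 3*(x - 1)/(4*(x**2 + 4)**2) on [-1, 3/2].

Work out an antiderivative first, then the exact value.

Antiderivative: F(x) = (-3*x - 12)/(32*x**2 + 128) - 3*atan(x/2)/64; value = -3*atan(3/4)/64 - 21/800 - 3*atan(1/2)/64

Differentiate the proposed F(x) back; it has to land on f(x) exactly.
F(x) = (-3*x - 12)/(32*x**2 + 128) - 3*atan(x/2)/64 is an antiderivative of f.
Check: d/dx[(-3*x - 12)/(32*x**2 + 128) - 3*atan(x/2)/64] = (3*x - 3)/(4*x**4 + 32*x**2 + 64), which equals f(x).
F(3/2) = -33/400 - 3*atan(3/4)/64; F(-1) = -9/160 + 3*atan(1/2)/64.
Integral = F(3/2) - F(-1) = -3*atan(3/4)/64 - 21/800 - 3*atan(1/2)/64.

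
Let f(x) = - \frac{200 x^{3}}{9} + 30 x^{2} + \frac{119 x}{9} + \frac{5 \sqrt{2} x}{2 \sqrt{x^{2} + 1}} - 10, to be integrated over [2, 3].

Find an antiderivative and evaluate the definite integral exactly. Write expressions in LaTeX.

Antiderivative: F(x) = \frac{5 \sqrt{2 x^{2} + 2}}{2} - 2 \left(- \frac{5 x^{2}}{3} + \frac{3 x}{2} + \frac{5}{3}\right)^{2}; value = - \frac{2665}{18} - \frac{5 \sqrt{10}}{2} + 5 \sqrt{5}

The integrand splits into summands that can be handled one at a time.
F(x) = \frac{5 \sqrt{2 x^{2} + 2}}{2} - 2 \left(- \frac{5 x^{2}}{3} + \frac{3 x}{2} + \frac{5}{3}\right)^{2} is an antiderivative of f.
Check: d/dx[\frac{5 \sqrt{2 x^{2} + 2}}{2} - 2 \left(- \frac{5 x^{2}}{3} + \frac{3 x}{2} + \frac{5}{3}\right)^{2}] = \frac{- 400 x^{3} \sqrt{x^{2} + 1} + 540 x^{2} \sqrt{x^{2} + 1} + 238 x \sqrt{x^{2} + 1} + 45 \sqrt{2} x - 180 \sqrt{x^{2} + 1}}{18 \sqrt{x^{2} + 1}}, which equals f(x).
F(3) = - \frac{2809}{18} + 5 \sqrt{5}; F(2) = -8 + \frac{5 \sqrt{10}}{2}.
Integral = F(3) - F(2) = - \frac{2665}{18} - \frac{5 \sqrt{10}}{2} + 5 \sqrt{5}.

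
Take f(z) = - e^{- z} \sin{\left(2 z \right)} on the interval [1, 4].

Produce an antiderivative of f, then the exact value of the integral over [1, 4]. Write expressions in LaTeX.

Antiderivative: F(z) = \frac{\left(\sin{\left(2 z \right)} + 2 \cos{\left(2 z \right)}\right) e^{- z}}{5}; value = - \frac{\sin{\left(2 \right)}}{5 e} + \frac{2 \cos{\left(8 \right)}}{5 e^{4}} + \frac{\sin{\left(8 \right)}}{5 e^{4}} - \frac{2 \cos{\left(2 \right)}}{5 e}

Recover f(z) by differentiating a candidate F(z); any mismatch rules it out.
F(z) = \frac{\left(\sin{\left(2 z \right)} + 2 \cos{\left(2 z \right)}\right) e^{- z}}{5} is an antiderivative of f.
Check: d/dz[\frac{\left(\sin{\left(2 z \right)} + 2 \cos{\left(2 z \right)}\right) e^{- z}}{5}] = - e^{- z} \sin{\left(2 z \right)} = f(z).
F(4) = \frac{2 \cos{\left(8 \right)}}{5 e^{4}} + \frac{\sin{\left(8 \right)}}{5 e^{4}}; F(1) = \frac{2 \cos{\left(2 \right)}}{5 e} + \frac{\sin{\left(2 \right)}}{5 e}.
Integral = F(4) - F(1) = - \frac{\sin{\left(2 \right)}}{5 e} + \frac{2 \cos{\left(8 \right)}}{5 e^{4}} + \frac{\sin{\left(8 \right)}}{5 e^{4}} - \frac{2 \cos{\left(2 \right)}}{5 e}.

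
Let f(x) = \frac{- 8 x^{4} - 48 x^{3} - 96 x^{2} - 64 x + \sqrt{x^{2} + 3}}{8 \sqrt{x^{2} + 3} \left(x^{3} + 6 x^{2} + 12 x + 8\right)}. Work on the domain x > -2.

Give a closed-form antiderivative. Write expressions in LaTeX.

An antiderivative is F(x) = \frac{- 16 x^{2} \sqrt{x^{2} + 3} - 64 x \sqrt{x^{2} + 3} - 64 \sqrt{x^{2} + 3} - 1}{16 x^{2} + 64 x + 64}.

Whatever form F(x) takes, F'(x) = f(x) is non-negotiable.
Check: d/dx[\frac{- 16 x^{2} \sqrt{x^{2} + 3} - 64 x \sqrt{x^{2} + 3} - 64 \sqrt{x^{2} + 3} - 1}{16 x^{2} + 64 x + 64}] = \frac{- 8 x^{4} - 48 x^{3} - 96 x^{2} - 64 x + \sqrt{x^{2} + 3}}{8 x^{3} \sqrt{x^{2} + 3} + 48 x^{2} \sqrt{x^{2} + 3} + 96 x \sqrt{x^{2} + 3} + 64 \sqrt{x^{2} + 3}}, which equals f(x).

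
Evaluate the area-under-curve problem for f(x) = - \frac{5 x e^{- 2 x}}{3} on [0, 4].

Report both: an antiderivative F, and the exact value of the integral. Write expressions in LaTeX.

f has the shape u'v + uv' for u = \frac{5 x}{6} + \frac{5}{12} and v = e^{- 2 x} — it is the derivative of the product u*v.
F(x) = \frac{5 x e^{- 2 x}}{6} + \frac{5 e^{- 2 x}}{12} is an antiderivative of f.
Check: d/dx[\frac{5 x e^{- 2 x}}{6} + \frac{5 e^{- 2 x}}{12}] = - \frac{5 x e^{- 2 x}}{3} = f(x).
F(4) = \frac{15}{4 e^{8}}; F(0) = \frac{5}{12}.
Integral = F(4) - F(0) = - \frac{5}{12} + \frac{15}{4 e^{8}}.

Antiderivative: F(x) = \frac{5 x e^{- 2 x}}{6} + \frac{5 e^{- 2 x}}{12}; value = - \frac{5}{12} + \frac{15}{4 e^{8}}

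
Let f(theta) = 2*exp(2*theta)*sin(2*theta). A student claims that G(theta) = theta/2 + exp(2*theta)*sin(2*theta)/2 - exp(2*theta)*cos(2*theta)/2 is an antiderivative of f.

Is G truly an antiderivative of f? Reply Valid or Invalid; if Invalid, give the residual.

Invalid: d/dtheta[G] - f = 1/2, which is not 0.

d/dtheta[G] = 2*exp(2*theta)*sin(2*theta) + 1/2
d/dtheta[G] - f(theta) = 1/2 != 0.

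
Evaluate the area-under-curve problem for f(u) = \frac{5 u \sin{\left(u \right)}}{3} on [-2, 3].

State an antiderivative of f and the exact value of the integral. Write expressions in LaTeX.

Antiderivative: F(u) = - \frac{5 u \cos{\left(u \right)}}{3} + \frac{5 \sin{\left(u \right)}}{3}; value = \frac{5 \sin{\left(3 \right)}}{3} - \frac{10 \cos{\left(2 \right)}}{3} + \frac{5 \sin{\left(2 \right)}}{3} - 5 \cos{\left(3 \right)}

Whatever form F(u) takes, F'(u) = f(u) is non-negotiable.
F(u) = - \frac{5 u \cos{\left(u \right)}}{3} + \frac{5 \sin{\left(u \right)}}{3} is an antiderivative of f.
Check: d/du[- \frac{5 u \cos{\left(u \right)}}{3} + \frac{5 \sin{\left(u \right)}}{3}] = \frac{5 u \sin{\left(u \right)}}{3} = f(u).
F(3) = \frac{5 \sin{\left(3 \right)}}{3} - 5 \cos{\left(3 \right)}; F(-2) = - \frac{5 \sin{\left(2 \right)}}{3} + \frac{10 \cos{\left(2 \right)}}{3}.
Integral = F(3) - F(-2) = \frac{5 \sin{\left(3 \right)}}{3} - \frac{10 \cos{\left(2 \right)}}{3} + \frac{5 \sin{\left(2 \right)}}{3} - 5 \cos{\left(3 \right)}.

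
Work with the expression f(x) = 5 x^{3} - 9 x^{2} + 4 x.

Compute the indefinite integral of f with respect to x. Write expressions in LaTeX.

Integrate term by term and add the pieces.
Check: d/dx[\frac{5 x^{4}}{4} - 3 x^{3} + 2 x^{2}] = 5 x^{3} - 9 x^{2} + 4 x = f(x).

F(x) = \frac{5 x^{4}}{4} - 3 x^{3} + 2 x^{2} + C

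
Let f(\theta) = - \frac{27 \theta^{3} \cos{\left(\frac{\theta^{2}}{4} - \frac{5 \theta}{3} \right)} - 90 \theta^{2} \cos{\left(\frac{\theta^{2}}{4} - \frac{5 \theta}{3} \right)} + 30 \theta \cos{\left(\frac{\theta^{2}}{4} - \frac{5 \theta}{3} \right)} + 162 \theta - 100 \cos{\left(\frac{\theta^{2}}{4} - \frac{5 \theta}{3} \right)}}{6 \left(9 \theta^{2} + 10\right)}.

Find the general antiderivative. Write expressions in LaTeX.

An antiderivative F(\theta) passes only if d/d\theta[F] lands on f(\theta) exactly.
Check: d/d\theta[- \frac{3 \log{\left(\frac{3 \theta^{2}}{2} + \frac{5}{3} \right)} + 2 \sin{\left(\frac{\theta^{2}}{4} - \frac{5 \theta}{3} \right)}}{2}] = \frac{- 27 \theta^{3} \cos{\left(\frac{\theta^{2}}{4} - \frac{5 \theta}{3} \right)} + 90 \theta^{2} \cos{\left(\frac{\theta^{2}}{4} - \frac{5 \theta}{3} \right)} - 30 \theta \cos{\left(\frac{\theta^{2}}{4} - \frac{5 \theta}{3} \right)} - 162 \theta + 100 \cos{\left(\frac{\theta^{2}}{4} - \frac{5 \theta}{3} \right)}}{54 \theta^{2} + 60}, which equals f(\theta).

F(\theta) = - \frac{3 \log{\left(\frac{3 \theta^{2}}{2} + \frac{5}{3} \right)} + 2 \sin{\left(\frac{\theta^{2}}{4} - \frac{5 \theta}{3} \right)}}{2} + C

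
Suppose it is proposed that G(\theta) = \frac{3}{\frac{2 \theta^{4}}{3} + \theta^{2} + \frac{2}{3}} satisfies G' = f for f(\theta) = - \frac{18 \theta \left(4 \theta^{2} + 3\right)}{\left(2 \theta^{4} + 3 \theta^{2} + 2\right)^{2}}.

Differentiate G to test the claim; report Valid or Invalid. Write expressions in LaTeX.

Valid: G'(\theta) = f(\theta).

d/d\theta[G] = \frac{- 72 \theta^{3} - 54 \theta}{4 \theta^{8} + 12 \theta^{6} + 17 \theta^{4} + 12 \theta^{2} + 4}
This equals f(\theta) exactly, so the claim holds.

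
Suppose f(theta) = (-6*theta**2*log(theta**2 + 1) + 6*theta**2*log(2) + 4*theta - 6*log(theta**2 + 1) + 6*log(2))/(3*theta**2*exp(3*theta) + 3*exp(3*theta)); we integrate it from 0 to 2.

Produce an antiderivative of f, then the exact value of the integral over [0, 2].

Recognize the product-rule pattern: f = u'v + uv' with u = 2*exp(-3*theta)/3, v = log(theta**2/2 + 1/2), so integration by parts undoes it.
F(theta) = 2*exp(-3*theta)*log(theta**2/2 + 1/2)/3 is an antiderivative of f.
Check: d/dtheta[2*exp(-3*theta)*log(theta**2/2 + 1/2)/3] = (-6*theta**2*log(theta**2 + 1) + 6*theta**2*log(2) + 4*theta - 6*log(theta**2 + 1) + 6*log(2))/(3*theta**2*exp(3*theta) + 3*exp(3*theta)) = f(theta).
F(2) = 2*exp(-6)*log(5/2)/3; F(0) = -2*log(2)/3.
Integral = F(2) - F(0) = 2*exp(-6)*log(5/2)/3 + 2*log(2)/3.

Antiderivative: F(theta) = 2*exp(-3*theta)*log(theta**2/2 + 1/2)/3; value = 2*exp(-6)*log(5/2)/3 + 2*log(2)/3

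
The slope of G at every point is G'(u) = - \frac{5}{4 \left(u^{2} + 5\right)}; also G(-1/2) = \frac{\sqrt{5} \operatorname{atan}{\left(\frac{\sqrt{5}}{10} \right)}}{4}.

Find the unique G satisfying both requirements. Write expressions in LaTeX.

For G(u) to be correct, d/du[G] must agree with the stated G'(u) identically.
A general antiderivative is - \frac{\sqrt{5} \operatorname{atan}{\left(\frac{\sqrt{5} u}{5} \right)}}{4} + C.
The condition gives C = \frac{\sqrt{5} \operatorname{atan}{\left(\frac{\sqrt{5}}{10} \right)}}{4} - (\frac{\sqrt{5} \operatorname{atan}{\left(\frac{\sqrt{5}}{10} \right)}}{4}) = 0.
So G(u) = - \frac{\sqrt{5} \operatorname{atan}{\left(\frac{\sqrt{5} u}{5} \right)}}{4}.
Check: d/du[- \frac{\sqrt{5} \operatorname{atan}{\left(\frac{\sqrt{5} u}{5} \right)}}{4}] = - \frac{5}{4 u^{2} + 20}, which equals G'(u).

G(u) = - \frac{\sqrt{5} \operatorname{atan}{\left(\frac{\sqrt{5} u}{5} \right)}}{4}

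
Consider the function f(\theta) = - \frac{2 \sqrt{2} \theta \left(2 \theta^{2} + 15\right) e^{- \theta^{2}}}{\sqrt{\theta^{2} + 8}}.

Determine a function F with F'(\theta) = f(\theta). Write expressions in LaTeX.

An antiderivative is F(\theta) = 4 \sqrt{\frac{\theta^{2}}{2} + 4} e^{- \theta^{2}}.

Recognize the product-rule pattern: f = u'v + uv' with u = 4 \sqrt{\frac{\theta^{2}}{2} + 4}, v = e^{- \theta^{2}}, so integration by parts undoes it.
Check: d/d\theta[4 \sqrt{\frac{\theta^{2}}{2} + 4} e^{- \theta^{2}}] = \frac{\sqrt{2} \left(- 8 \theta^{3} - 60 \theta\right) e^{- \theta^{2}}}{2 \sqrt{\theta^{2} + 8}}, which equals f(\theta).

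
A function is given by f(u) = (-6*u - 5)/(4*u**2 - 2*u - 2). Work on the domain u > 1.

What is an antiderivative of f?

The denominator factors as 2*(u - 1)*(2*u + 1); partial fractions split f into directly integrable pieces: 2/(3*(2*u + 1)) - 11/(6*(u - 1)).
Check: d/du[-11*log(u - 1)/6 + log(u + 1/2)/3] = (-6*u - 5)/(4*u**2 - 2*u - 2) = f(u).

An antiderivative is F(u) = -11*log(u - 1)/6 + log(u + 1/2)/3.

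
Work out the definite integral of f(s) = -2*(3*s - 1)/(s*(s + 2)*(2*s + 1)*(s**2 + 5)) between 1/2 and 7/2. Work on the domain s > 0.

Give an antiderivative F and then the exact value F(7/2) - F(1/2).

Antiderivative: F(s) = (189*log(s) - 600*log(s + 1/2) + 245*log(s + 2) + 83*log(s**2 + 5) + 38*sqrt(5)*atan(sqrt(5)*s/5))/945; value = -40*log(4)/63 - 7*log(5/2)/27 - 83*log(21/4)/945 - 38*sqrt(5)*atan(sqrt(5)/10)/945 + 38*sqrt(5)*atan(7*sqrt(5)/10)/945 + log(2)/5 + 83*log(69/4)/945 + log(7/2)/5 + 7*log(11/2)/27

Factor the denominator (s*(s + 2)*(2*s + 1)*(s**2 + 5)) and decompose: f = 2*(83*s + 95)/(945*(s**2 + 5)) - 80/(63*(2*s + 1)) + 7/(27*(s + 2)) + 1/(5*s); each piece integrates to a log, atan, or power term.
F(s) = (189*log(s) - 600*log(s + 1/2) + 245*log(s + 2) + 83*log(s**2 + 5) + 38*sqrt(5)*atan(sqrt(5)*s/5))/945 is an antiderivative of f.
Check: d/ds[(189*log(s) - 600*log(s + 1/2) + 245*log(s + 2) + 83*log(s**2 + 5) + 38*sqrt(5)*atan(sqrt(5)*s/5))/945] = (2 - 6*s)/(2*s**5 + 5*s**4 + 12*s**3 + 25*s**2 + 10*s), which equals f(s).
F(7/2) = -40*log(4)/63 + 38*sqrt(5)*atan(7*sqrt(5)/10)/945 + 83*log(69/4)/945 + log(7/2)/5 + 7*log(11/2)/27; F(1/2) = -log(2)/5 + 38*sqrt(5)*atan(sqrt(5)/10)/945 + 83*log(21/4)/945 + 7*log(5/2)/27.
Integral = F(7/2) - F(1/2) = -40*log(4)/63 - 7*log(5/2)/27 - 83*log(21/4)/945 - 38*sqrt(5)*atan(sqrt(5)/10)/945 + 38*sqrt(5)*atan(7*sqrt(5)/10)/945 + log(2)/5 + 83*log(69/4)/945 + log(7/2)/5 + 7*log(11/2)/27.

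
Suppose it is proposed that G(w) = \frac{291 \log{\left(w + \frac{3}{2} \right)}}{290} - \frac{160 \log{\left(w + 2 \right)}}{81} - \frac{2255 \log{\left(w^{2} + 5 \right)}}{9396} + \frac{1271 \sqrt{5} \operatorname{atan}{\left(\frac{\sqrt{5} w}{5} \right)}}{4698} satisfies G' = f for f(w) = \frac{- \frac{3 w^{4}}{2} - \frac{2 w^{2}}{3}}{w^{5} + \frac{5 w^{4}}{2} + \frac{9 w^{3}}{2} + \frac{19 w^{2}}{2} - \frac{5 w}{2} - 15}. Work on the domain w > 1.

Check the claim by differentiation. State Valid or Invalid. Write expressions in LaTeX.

d/dw[G] = \frac{- 784 w^{3} - 693 w^{2} - 845 w - 390}{540 w^{4} + 1890 w^{3} + 4320 w^{2} + 9450 w + 8100}
d/dw[G] - f(w) = \frac{13}{270 w - 270} != 0.

Invalid: d/dw[G] - f = \frac{13}{270 w - 270}, which is not 0.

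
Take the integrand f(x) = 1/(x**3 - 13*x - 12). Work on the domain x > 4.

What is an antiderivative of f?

The denominator factors as (x - 4)*(x + 1)*(x + 3); partial fractions split f into directly integrable pieces: 1/(14*(x + 3)) - 1/(10*(x + 1)) + 1/(35*(x - 4)).
Check: d/dx[log(x - 4)/35 - log(x + 1)/10 + log(x + 3)/14] = 1/(x**3 - 13*x - 12) = f(x).

An antiderivative is F(x) = log(x - 4)/35 - log(x + 1)/10 + log(x + 3)/14.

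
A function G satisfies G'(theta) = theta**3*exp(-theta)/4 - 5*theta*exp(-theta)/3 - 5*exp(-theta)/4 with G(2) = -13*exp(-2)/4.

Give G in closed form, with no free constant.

G(theta) = -(3*theta**3 + 9*theta**2 - 2*theta - 17)*exp(-theta)/12

Recognize the product-rule pattern: G'(theta) = u'v + uv' with u = -theta**3/4 - 3*theta**2/4 + theta/6 + 17/12, v = exp(-theta), so integration by parts undoes it.
A general antiderivative is (-3*theta**3 - 9*theta**2 + 2*theta + 17)*exp(-theta)/12 + C.
The condition gives C = -13*exp(-2)/4 - (-13*exp(-2)/4) = 0.
So G(theta) = -(3*theta**3 + 9*theta**2 - 2*theta - 17)*exp(-theta)/12.
Check: d/dtheta[-(3*theta**3 + 9*theta**2 - 2*theta - 17)*exp(-theta)/12] = (3*theta**3 - 20*theta - 15)*exp(-theta)/12, which equals G'(theta).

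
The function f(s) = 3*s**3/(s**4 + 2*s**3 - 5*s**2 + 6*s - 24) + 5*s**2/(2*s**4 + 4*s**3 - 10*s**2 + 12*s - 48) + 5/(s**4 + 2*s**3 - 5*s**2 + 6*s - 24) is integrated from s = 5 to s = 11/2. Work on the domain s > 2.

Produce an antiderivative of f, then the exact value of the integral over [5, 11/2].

The denominator factors as 2*(s - 2)*(s + 4)*(s**2 + 3); partial fractions split f into directly integrable pieces: (208*s - 53)/(266*(s**2 + 3)) + 49/(38*(s + 4)) + 13/(14*(s - 2)).
F(s) = -(-741*log(s - 2) - 1029*log(s + 4) - 312*log(s**2 + 3) + 53*sqrt(3)*atan(sqrt(3)*s/3))/798 is an antiderivative of f.
Check: d/ds[-(-741*log(s - 2) - 1029*log(s + 4) - 312*log(s**2 + 3) + 53*sqrt(3)*atan(sqrt(3)*s/3))/798] = (6*s**3 + 5*s**2 + 10)/(2*s**4 + 4*s**3 - 10*s**2 + 12*s - 48), which equals f(s).
F(11/2) = -53*sqrt(3)*atan(11*sqrt(3)/6)/798 + 13*log(7/2)/14 + 52*log(133/4)/133 + 49*log(19/2)/38; F(5) = -53*sqrt(3)*atan(5*sqrt(3)/3)/798 + 13*log(3)/14 + 52*log(28)/133 + 49*log(9)/38.
Integral = F(11/2) - F(5) = -49*log(9)/38 - 52*log(28)/133 - 13*log(3)/14 - 53*sqrt(3)*atan(11*sqrt(3)/6)/798 + 53*sqrt(3)*atan(5*sqrt(3)/3)/798 + 13*log(7/2)/14 + 52*log(133/4)/133 + 49*log(19/2)/38.

Antiderivative: F(s) = -(-741*log(s - 2) - 1029*log(s + 4) - 312*log(s**2 + 3) + 53*sqrt(3)*atan(sqrt(3)*s/3))/798; value = -49*log(9)/38 - 52*log(28)/133 - 13*log(3)/14 - 53*sqrt(3)*atan(11*sqrt(3)/6)/798 + 53*sqrt(3)*atan(5*sqrt(3)/3)/798 + 13*log(7/2)/14 + 52*log(133/4)/133 + 49*log(19/2)/38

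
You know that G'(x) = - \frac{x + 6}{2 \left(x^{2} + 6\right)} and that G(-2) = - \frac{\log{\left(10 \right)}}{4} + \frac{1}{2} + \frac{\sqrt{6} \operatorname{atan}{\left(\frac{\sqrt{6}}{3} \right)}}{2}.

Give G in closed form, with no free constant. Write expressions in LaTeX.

G(x) = - \frac{\log{\left(x^{2} + 6 \right)}}{4} - \frac{\sqrt{6} \operatorname{atan}{\left(\frac{\sqrt{6} x}{6} \right)}}{2} + \frac{1}{2}

Differentiate the proposed G(x) back; it has to land on the given G'(x).
A general antiderivative is - \frac{\log{\left(x^{2} + 6 \right)}}{4} - \frac{\sqrt{6} \operatorname{atan}{\left(\frac{\sqrt{6} x}{6} \right)}}{2} + C.
The condition gives C = - \frac{\log{\left(10 \right)}}{4} + \frac{1}{2} + \frac{\sqrt{6} \operatorname{atan}{\left(\frac{\sqrt{6}}{3} \right)}}{2} - (- \frac{\log{\left(10 \right)}}{4} + \frac{\sqrt{6} \operatorname{atan}{\left(\frac{\sqrt{6}}{3} \right)}}{2}) = \frac{1}{2}.
So G(x) = - \frac{\log{\left(x^{2} + 6 \right)}}{4} - \frac{\sqrt{6} \operatorname{atan}{\left(\frac{\sqrt{6} x}{6} \right)}}{2} + \frac{1}{2}.
Check: d/dx[- \frac{\log{\left(x^{2} + 6 \right)}}{4} - \frac{\sqrt{6} \operatorname{atan}{\left(\frac{\sqrt{6} x}{6} \right)}}{2} + \frac{1}{2}] = \frac{- x - 6}{2 x^{2} + 12}, which equals G'(x).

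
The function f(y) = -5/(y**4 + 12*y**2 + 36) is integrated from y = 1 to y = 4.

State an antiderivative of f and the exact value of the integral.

Antiderivative: F(y) = -5*y/(12*y**2 + 72) - 5*sqrt(6)*atan(sqrt(6)*y/6)/72; value = -5*sqrt(6)*atan(2*sqrt(6)/3)/72 - 5/308 + 5*sqrt(6)*atan(sqrt(6)/6)/72

An antiderivative F(y) passes only if d/dy[F] lands on f(y) exactly.
F(y) = -5*y/(12*y**2 + 72) - 5*sqrt(6)*atan(sqrt(6)*y/6)/72 is an antiderivative of f.
Check: d/dy[-5*y/(12*y**2 + 72) - 5*sqrt(6)*atan(sqrt(6)*y/6)/72] = -5/(y**4 + 12*y**2 + 36) = f(y).
F(4) = -5*sqrt(6)*atan(2*sqrt(6)/3)/72 - 5/66; F(1) = -5*sqrt(6)*atan(sqrt(6)/6)/72 - 5/84.
Integral = F(4) - F(1) = -5*sqrt(6)*atan(2*sqrt(6)/3)/72 - 5/308 + 5*sqrt(6)*atan(sqrt(6)/6)/72.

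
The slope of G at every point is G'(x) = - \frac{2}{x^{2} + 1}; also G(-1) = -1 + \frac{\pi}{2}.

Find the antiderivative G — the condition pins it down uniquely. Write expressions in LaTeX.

G(x) = - 2 \operatorname{atan}{\left(x \right)} - 1

The proposed G(x) is checked by its d/dx: the result must match the given G'(x).
A general antiderivative is - 2 \operatorname{atan}{\left(x \right)} + C.
The condition gives C = -1 + \frac{\pi}{2} - (\frac{\pi}{2}) = -1.
So G(x) = - 2 \operatorname{atan}{\left(x \right)} - 1.
Check: d/dx[- 2 \operatorname{atan}{\left(x \right)} - 1] = - \frac{2}{x^{2} + 1} = G'(x).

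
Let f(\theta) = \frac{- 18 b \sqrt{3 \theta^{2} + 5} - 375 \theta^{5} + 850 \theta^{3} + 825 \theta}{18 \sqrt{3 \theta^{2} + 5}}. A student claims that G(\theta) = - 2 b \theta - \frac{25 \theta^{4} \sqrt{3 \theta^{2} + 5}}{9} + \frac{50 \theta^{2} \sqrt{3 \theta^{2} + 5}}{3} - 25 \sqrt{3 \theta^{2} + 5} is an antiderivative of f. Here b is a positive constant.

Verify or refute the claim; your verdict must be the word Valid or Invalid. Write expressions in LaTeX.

Invalid: d/d\theta[G] - f = \frac{- 18 b \sqrt{3 \theta^{2} + 5} - 375 \theta^{5} + 850 \theta^{3} + 825 \theta}{18 \sqrt{3 \theta^{2} + 5}}, which is not 0.

d/d\theta[G] = \frac{- 18 b \sqrt{3 \theta^{2} + 5} - 375 \theta^{5} + 850 \theta^{3} + 825 \theta}{9 \sqrt{3 \theta^{2} + 5}}
d/d\theta[G] - f(\theta) = \frac{- 18 b \sqrt{3 \theta^{2} + 5} - 375 \theta^{5} + 850 \theta^{3} + 825 \theta}{18 \sqrt{3 \theta^{2} + 5}} != 0.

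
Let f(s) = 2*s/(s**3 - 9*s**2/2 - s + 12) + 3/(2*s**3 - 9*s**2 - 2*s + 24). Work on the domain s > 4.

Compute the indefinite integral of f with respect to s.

F(s) = -(-133*log(s - 4) + 121*log(s - 2) + 12*log(s + 3/2))/154 + C

The denominator factors as (s - 4)*(s - 2)*(2*s + 3); partial fractions split f into directly integrable pieces: -12/(77*(2*s + 3)) - 11/(14*(s - 2)) + 19/(22*(s - 4)).
Check: d/ds[-(-133*log(s - 4) + 121*log(s - 2) + 12*log(s + 3/2))/154] = (4*s + 3)/(2*s**3 - 9*s**2 - 2*s + 24), which equals f(s).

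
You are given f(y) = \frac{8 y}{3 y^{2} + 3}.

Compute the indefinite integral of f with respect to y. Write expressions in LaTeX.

F(y) = \frac{4 \log{\left(4 y^{2} + 4 \right)}}{3} + C

The substitution u = 4 y^{2} + 4 works: f is exactly (dF/du)*(du/dy) for that inner function.
Check: d/dy[\frac{4 \log{\left(4 y^{2} + 4 \right)}}{3}] = \frac{8 y}{3 y^{2} + 3} = f(y).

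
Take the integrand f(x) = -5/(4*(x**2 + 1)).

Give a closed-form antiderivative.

An antiderivative is F(x) = -5*atan(x)/4.

Any candidate F(x) must reproduce f(x) exactly when differentiated.
Check: d/dx[-5*atan(x)/4] = -5/(4*x**2 + 4), which equals f(x).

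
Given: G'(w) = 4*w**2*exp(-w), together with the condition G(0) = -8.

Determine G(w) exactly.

G'(w) has the shape u'v + uv' for u = -4*w**2 - 8*w - 8 and v = exp(-w) — it is the derivative of the product u*v.
A general antiderivative is (-4*w**2 - 8*w - 8)*exp(-w) + C.
The condition gives C = -8 - (-8) = 0.
So G(w) = 4*(-w**2 - 2*w - 2)*exp(-w).
Check: d/dw[4*(-w**2 - 2*w - 2)*exp(-w)] = 4*w**2*exp(-w) = G'(w).

G(w) = 4*(-w**2 - 2*w - 2)*exp(-w)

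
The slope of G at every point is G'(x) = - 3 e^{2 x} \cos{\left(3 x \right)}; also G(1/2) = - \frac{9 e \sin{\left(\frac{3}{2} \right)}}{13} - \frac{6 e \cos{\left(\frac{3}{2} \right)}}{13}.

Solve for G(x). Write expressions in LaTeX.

Recover the given G'(x) by differentiating a candidate G(x); any mismatch rules it out.
A general antiderivative is - \frac{9 e^{2 x} \sin{\left(3 x \right)}}{13} - \frac{6 e^{2 x} \cos{\left(3 x \right)}}{13} + C.
The condition gives C = - \frac{9 e \sin{\left(\frac{3}{2} \right)}}{13} - \frac{6 e \cos{\left(\frac{3}{2} \right)}}{13} - (- \frac{9 e \sin{\left(\frac{3}{2} \right)}}{13} - \frac{6 e \cos{\left(\frac{3}{2} \right)}}{13}) = 0.
So G(x) = - \frac{9 e^{2 x} \sin{\left(3 x \right)}}{13} - \frac{6 e^{2 x} \cos{\left(3 x \right)}}{13}.
Check: d/dx[- \frac{9 e^{2 x} \sin{\left(3 x \right)}}{13} - \frac{6 e^{2 x} \cos{\left(3 x \right)}}{13}] = - 3 e^{2 x} \cos{\left(3 x \right)} = G'(x).

G(x) = - \frac{9 e^{2 x} \sin{\left(3 x \right)}}{13} - \frac{6 e^{2 x} \cos{\left(3 x \right)}}{13}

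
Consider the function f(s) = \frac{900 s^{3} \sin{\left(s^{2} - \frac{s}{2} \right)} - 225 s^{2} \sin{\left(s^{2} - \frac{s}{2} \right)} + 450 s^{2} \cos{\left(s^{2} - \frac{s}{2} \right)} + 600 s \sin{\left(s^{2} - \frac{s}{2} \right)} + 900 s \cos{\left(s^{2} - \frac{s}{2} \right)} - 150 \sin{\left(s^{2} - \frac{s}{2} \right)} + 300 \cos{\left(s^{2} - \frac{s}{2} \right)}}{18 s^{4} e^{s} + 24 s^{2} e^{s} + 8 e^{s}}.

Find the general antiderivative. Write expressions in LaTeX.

Since d/ds undoes antidifferentiation here, F'(s) = f(s) is required of F(s).
Check: d/ds[- \frac{25 e^{- s} \cos{\left(s^{2} - \frac{s}{2} \right)}}{s^{2} + \frac{2}{3}}] = \frac{900 s^{3} \sin{\left(s^{2} - \frac{s}{2} \right)} - 225 s^{2} \sin{\left(s^{2} - \frac{s}{2} \right)} + 450 s^{2} \cos{\left(s^{2} - \frac{s}{2} \right)} + 600 s \sin{\left(s^{2} - \frac{s}{2} \right)} + 900 s \cos{\left(s^{2} - \frac{s}{2} \right)} - 150 \sin{\left(s^{2} - \frac{s}{2} \right)} + 300 \cos{\left(s^{2} - \frac{s}{2} \right)}}{18 s^{4} e^{s} + 24 s^{2} e^{s} + 8 e^{s}} = f(s).

F(s) = - \frac{25 e^{- s} \cos{\left(s^{2} - \frac{s}{2} \right)}}{s^{2} + \frac{2}{3}} + C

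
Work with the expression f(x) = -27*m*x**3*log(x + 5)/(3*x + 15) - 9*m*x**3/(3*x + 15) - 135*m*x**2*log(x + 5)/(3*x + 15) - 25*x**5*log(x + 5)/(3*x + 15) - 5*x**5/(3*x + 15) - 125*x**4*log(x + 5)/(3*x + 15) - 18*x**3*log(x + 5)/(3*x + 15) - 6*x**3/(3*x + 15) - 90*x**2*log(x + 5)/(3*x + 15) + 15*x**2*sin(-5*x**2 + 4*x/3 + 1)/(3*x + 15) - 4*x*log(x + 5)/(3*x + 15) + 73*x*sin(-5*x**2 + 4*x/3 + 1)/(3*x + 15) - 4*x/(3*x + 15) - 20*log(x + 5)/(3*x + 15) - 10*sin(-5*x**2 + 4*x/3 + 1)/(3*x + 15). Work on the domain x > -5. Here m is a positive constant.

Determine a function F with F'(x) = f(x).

An antiderivative is F(x) = (2*x*(-9*m*x**2 - 5*x**4 - 6*x**2 - 4)*log(x + 5) + 3*cos(-5*x**2 + 4*x/3 + 1))/6.

Integrate term by term and add the pieces.
Check: d/dx[(2*x*(-9*m*x**2 - 5*x**4 - 6*x**2 - 4)*log(x + 5) + 3*cos(-5*x**2 + 4*x/3 + 1))/6] = (-27*m*x**3*log(x + 5) - 9*m*x**3 - 135*m*x**2*log(x + 5) - 25*x**5*log(x + 5) - 5*x**5 - 125*x**4*log(x + 5) - 18*x**3*log(x + 5) - 6*x**3 - 90*x**2*log(x + 5) + 15*x**2*sin(-5*x**2 + 4*x/3 + 1) - 4*x*log(x + 5) + 73*x*sin(-5*x**2 + 4*x/3 + 1) - 4*x - 20*log(x + 5) - 10*sin(-5*x**2 + 4*x/3 + 1))/(3*x + 15), which equals f(x).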